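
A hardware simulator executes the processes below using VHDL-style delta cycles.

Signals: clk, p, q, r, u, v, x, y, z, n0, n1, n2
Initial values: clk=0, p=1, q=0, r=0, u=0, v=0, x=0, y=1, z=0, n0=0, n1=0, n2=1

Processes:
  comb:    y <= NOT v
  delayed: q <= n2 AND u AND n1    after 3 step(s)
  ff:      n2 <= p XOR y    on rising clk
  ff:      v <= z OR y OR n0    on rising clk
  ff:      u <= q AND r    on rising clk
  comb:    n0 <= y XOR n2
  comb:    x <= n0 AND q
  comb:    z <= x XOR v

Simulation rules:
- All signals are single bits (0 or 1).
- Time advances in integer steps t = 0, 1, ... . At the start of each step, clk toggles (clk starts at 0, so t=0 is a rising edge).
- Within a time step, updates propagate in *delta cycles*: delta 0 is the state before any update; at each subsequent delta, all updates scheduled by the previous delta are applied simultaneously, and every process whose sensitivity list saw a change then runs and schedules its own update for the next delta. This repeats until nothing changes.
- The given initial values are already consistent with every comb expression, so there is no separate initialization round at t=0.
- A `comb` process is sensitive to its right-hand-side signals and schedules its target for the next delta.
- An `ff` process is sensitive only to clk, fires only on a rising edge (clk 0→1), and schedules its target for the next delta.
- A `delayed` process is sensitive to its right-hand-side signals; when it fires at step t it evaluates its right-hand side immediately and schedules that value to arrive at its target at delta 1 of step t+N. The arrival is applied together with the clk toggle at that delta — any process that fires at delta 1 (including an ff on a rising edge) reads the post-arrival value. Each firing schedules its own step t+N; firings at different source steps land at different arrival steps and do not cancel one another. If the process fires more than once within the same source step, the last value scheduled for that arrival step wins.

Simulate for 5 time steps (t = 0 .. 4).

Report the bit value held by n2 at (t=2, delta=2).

1

t=0 Δ0: z=0 clk=0 x=0 v=0 y=1 n0=0 u=0 r=0 n2=1 q=0 n1=0 p=1
  Δ1: clk:0→1
  Δ2: v:0→1, n2:1→0
  Δ3: z:0→1, y:1→0, n0:0→1
  Δ4: n0:1→0
  (4Δ to stable)
t=1 Δ0: z=1 clk=1 x=0 v=1 y=0 n0=0 u=0 r=0 n2=0 q=0 n1=0 p=1
  Δ1: clk:1→0
  (1Δ to stable)
t=2 Δ0: z=1 clk=0 x=0 v=1 y=0 n0=0 u=0 r=0 n2=0 q=0 n1=0 p=1
  Δ1: clk:0→1
  Δ2: n2:0→1
  Δ3: n0:0→1
  (3Δ to stable)
t=3 Δ0: z=1 clk=1 x=0 v=1 y=0 n0=1 u=0 r=0 n2=1 q=0 n1=0 p=1
  Δ1: clk:1→0
  (1Δ to stable)
t=4 Δ0: z=1 clk=0 x=0 v=1 y=0 n0=1 u=0 r=0 n2=1 q=0 n1=0 p=1
  Δ1: clk:0→1
  (1Δ to stable)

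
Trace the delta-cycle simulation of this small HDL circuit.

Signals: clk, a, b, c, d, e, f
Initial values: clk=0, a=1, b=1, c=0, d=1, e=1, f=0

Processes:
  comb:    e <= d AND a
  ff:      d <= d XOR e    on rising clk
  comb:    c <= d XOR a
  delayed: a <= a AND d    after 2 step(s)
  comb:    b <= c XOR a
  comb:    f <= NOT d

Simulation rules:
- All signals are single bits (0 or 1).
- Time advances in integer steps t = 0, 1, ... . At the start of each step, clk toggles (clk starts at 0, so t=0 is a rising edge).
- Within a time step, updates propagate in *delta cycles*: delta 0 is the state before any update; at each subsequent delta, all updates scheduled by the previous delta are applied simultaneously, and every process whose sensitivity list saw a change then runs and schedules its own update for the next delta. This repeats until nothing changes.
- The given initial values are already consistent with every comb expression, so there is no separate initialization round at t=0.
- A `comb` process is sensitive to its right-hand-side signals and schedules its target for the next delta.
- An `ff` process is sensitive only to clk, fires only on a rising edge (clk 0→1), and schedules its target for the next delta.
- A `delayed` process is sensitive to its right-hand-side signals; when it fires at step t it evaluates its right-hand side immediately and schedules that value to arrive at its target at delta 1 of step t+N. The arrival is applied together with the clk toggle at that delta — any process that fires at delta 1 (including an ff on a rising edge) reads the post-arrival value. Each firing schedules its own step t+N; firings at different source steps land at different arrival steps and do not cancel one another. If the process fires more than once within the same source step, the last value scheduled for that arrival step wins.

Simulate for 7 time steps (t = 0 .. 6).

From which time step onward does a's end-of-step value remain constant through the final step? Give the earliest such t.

2

t0.Δ0 c=0 clk=0 d=1 e=1 b=1 f=0 a=1
t0.Δ1 c=0 clk=1 d=1 e=1 b=1 f=0 a=1
t0.Δ2 c=0 clk=1 d=0 e=1 b=1 f=0 a=1
t0.Δ3 c=1 clk=1 d=0 e=0 b=1 f=1 a=1
t0.Δ4 c=1 clk=1 d=0 e=0 b=0 f=1 a=1
t1.Δ0 c=1 clk=1 d=0 e=0 b=0 f=1 a=1
t1.Δ1 c=1 clk=0 d=0 e=0 b=0 f=1 a=1
t2.Δ0 c=1 clk=0 d=0 e=0 b=0 f=1 a=1
t2.Δ1 c=1 clk=1 d=0 e=0 b=0 f=1 a=0
t2.Δ2 c=0 clk=1 d=0 e=0 b=1 f=1 a=0
t2.Δ3 c=0 clk=1 d=0 e=0 b=0 f=1 a=0
t3.Δ0 c=0 clk=1 d=0 e=0 b=0 f=1 a=0
t3.Δ1 c=0 clk=0 d=0 e=0 b=0 f=1 a=0
t4.Δ0 c=0 clk=0 d=0 e=0 b=0 f=1 a=0
t4.Δ1 c=0 clk=1 d=0 e=0 b=0 f=1 a=0
t5.Δ0 c=0 clk=1 d=0 e=0 b=0 f=1 a=0
t5.Δ1 c=0 clk=0 d=0 e=0 b=0 f=1 a=0
t6.Δ0 c=0 clk=0 d=0 e=0 b=0 f=1 a=0
t6.Δ1 c=0 clk=1 d=0 e=0 b=0 f=1 a=0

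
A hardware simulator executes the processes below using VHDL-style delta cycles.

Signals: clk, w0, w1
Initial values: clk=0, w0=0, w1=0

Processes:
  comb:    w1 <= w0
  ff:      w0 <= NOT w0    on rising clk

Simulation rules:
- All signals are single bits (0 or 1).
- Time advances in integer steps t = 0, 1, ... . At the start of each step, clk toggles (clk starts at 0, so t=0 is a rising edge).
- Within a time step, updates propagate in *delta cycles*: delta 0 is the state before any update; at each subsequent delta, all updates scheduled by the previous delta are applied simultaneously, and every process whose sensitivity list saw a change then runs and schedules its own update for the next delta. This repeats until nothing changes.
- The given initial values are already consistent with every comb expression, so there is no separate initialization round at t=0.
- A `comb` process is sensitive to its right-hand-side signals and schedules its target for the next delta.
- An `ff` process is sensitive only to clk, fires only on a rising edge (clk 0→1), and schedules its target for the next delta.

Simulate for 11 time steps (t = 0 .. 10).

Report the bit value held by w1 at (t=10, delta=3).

0

[bits: w0,clk,w1]
t=0: Δ0=000 Δ1=010 Δ2=110 Δ3=111 | 3Δ
t=1: Δ0=111 Δ1=101 | 1Δ
t=2: Δ0=101 Δ1=111 Δ2=011 Δ3=010 | 3Δ
t=3: Δ0=010 Δ1=000 | 1Δ
t=4: Δ0=000 Δ1=010 Δ2=110 Δ3=111 | 3Δ
t=5: Δ0=111 Δ1=101 | 1Δ
t=6: Δ0=101 Δ1=111 Δ2=011 Δ3=010 | 3Δ
t=7: Δ0=010 Δ1=000 | 1Δ
t=8: Δ0=000 Δ1=010 Δ2=110 Δ3=111 | 3Δ
t=9: Δ0=111 Δ1=101 | 1Δ
t=10: Δ0=101 Δ1=111 Δ2=011 Δ3=010 | 3Δ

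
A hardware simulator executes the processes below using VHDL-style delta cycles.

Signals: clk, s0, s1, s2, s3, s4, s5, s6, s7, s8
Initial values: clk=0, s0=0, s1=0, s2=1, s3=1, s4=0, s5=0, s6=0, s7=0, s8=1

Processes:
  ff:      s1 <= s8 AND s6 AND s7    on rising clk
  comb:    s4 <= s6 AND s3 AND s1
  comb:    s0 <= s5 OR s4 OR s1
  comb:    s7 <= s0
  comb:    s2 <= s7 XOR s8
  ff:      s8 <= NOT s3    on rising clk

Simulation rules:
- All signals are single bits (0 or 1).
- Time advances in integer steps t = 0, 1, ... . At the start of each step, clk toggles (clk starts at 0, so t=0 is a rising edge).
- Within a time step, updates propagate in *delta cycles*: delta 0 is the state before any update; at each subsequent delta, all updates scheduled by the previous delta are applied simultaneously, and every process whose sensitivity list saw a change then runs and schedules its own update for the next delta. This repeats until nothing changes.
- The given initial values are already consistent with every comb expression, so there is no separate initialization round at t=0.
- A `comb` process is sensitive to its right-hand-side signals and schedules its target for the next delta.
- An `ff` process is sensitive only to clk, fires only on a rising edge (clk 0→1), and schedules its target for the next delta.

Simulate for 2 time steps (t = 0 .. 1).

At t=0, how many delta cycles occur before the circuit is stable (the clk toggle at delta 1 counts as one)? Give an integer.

3

[bits: clk,s5,s2,s8,s0,s3,s1,s6,s4,s7]
t=0: Δ0=0011010000 Δ1=1011010000 Δ2=1010010000 Δ3=1000010000 | 3Δ
t=1: Δ0=1000010000 Δ1=0000010000 | 1Δ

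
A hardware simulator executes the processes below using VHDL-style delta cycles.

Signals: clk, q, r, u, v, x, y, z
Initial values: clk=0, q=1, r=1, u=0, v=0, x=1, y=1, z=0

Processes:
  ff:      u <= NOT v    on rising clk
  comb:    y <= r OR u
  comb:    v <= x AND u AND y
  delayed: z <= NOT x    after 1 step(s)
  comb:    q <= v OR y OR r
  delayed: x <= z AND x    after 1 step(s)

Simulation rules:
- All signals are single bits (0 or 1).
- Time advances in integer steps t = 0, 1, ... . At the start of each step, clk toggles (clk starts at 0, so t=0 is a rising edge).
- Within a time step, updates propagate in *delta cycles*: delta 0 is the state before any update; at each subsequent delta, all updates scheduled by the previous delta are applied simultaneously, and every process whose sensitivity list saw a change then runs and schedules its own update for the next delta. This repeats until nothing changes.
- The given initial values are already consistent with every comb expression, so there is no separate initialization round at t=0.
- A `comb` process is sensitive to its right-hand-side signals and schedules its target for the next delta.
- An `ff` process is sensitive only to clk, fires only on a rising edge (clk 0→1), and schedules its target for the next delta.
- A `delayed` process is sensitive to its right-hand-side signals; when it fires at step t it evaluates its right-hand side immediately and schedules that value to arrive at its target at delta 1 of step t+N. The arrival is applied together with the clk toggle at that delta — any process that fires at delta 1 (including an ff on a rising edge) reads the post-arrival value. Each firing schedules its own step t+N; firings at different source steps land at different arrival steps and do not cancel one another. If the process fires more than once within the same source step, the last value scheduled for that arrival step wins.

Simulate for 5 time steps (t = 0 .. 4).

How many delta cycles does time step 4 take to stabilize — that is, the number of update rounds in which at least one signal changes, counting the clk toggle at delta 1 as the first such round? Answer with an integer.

3

t=0 Δ0: y=1 q=1 z=0 clk=0 v=0 r=1 x=1 u=0
  Δ1: clk:0→1
  Δ2: u:0→1
  Δ3: v:0→1
  (3Δ to stable)
t=1 Δ0: y=1 q=1 z=0 clk=1 v=1 r=1 x=1 u=1
  Δ1: clk:1→0
  (1Δ to stable)
t=2 Δ0: y=1 q=1 z=0 clk=0 v=1 r=1 x=1 u=1
  Δ1: clk:0→1
  Δ2: u:1→0
  Δ3: v:1→0
  (3Δ to stable)
t=3 Δ0: y=1 q=1 z=0 clk=1 v=0 r=1 x=1 u=0
  Δ1: clk:1→0
  (1Δ to stable)
t=4 Δ0: y=1 q=1 z=0 clk=0 v=0 r=1 x=1 u=0
  Δ1: clk:0→1
  Δ2: u:0→1
  Δ3: v:0→1
  (3Δ to stable)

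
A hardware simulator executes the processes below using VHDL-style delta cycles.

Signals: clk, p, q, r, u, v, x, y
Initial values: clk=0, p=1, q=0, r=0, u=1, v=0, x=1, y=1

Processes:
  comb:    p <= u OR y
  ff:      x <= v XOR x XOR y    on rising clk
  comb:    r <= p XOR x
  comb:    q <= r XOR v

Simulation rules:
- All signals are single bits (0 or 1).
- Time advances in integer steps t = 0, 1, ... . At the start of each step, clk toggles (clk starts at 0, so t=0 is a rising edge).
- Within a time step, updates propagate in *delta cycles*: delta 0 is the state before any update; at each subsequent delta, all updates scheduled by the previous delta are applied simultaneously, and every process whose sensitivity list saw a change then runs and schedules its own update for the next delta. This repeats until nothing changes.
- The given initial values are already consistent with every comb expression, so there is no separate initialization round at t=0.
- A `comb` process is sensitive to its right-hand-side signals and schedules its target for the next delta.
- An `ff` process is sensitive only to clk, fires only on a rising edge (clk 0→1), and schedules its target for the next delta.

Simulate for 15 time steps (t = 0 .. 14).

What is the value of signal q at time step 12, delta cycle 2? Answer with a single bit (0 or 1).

0

t0.Δ0 v=0 q=0 r=0 u=1 clk=0 y=1 p=1 x=1
t0.Δ1 v=0 q=0 r=0 u=1 clk=1 y=1 p=1 x=1
t0.Δ2 v=0 q=0 r=0 u=1 clk=1 y=1 p=1 x=0
t0.Δ3 v=0 q=0 r=1 u=1 clk=1 y=1 p=1 x=0
t0.Δ4 v=0 q=1 r=1 u=1 clk=1 y=1 p=1 x=0
t1.Δ0 v=0 q=1 r=1 u=1 clk=1 y=1 p=1 x=0
t1.Δ1 v=0 q=1 r=1 u=1 clk=0 y=1 p=1 x=0
t2.Δ0 v=0 q=1 r=1 u=1 clk=0 y=1 p=1 x=0
t2.Δ1 v=0 q=1 r=1 u=1 clk=1 y=1 p=1 x=0
t2.Δ2 v=0 q=1 r=1 u=1 clk=1 y=1 p=1 x=1
t2.Δ3 v=0 q=1 r=0 u=1 clk=1 y=1 p=1 x=1
t2.Δ4 v=0 q=0 r=0 u=1 clk=1 y=1 p=1 x=1
t3.Δ0 v=0 q=0 r=0 u=1 clk=1 y=1 p=1 x=1
t3.Δ1 v=0 q=0 r=0 u=1 clk=0 y=1 p=1 x=1
t4.Δ0 v=0 q=0 r=0 u=1 clk=0 y=1 p=1 x=1
t4.Δ1 v=0 q=0 r=0 u=1 clk=1 y=1 p=1 x=1
t4.Δ2 v=0 q=0 r=0 u=1 clk=1 y=1 p=1 x=0
t4.Δ3 v=0 q=0 r=1 u=1 clk=1 y=1 p=1 x=0
t4.Δ4 v=0 q=1 r=1 u=1 clk=1 y=1 p=1 x=0
t5.Δ0 v=0 q=1 r=1 u=1 clk=1 y=1 p=1 x=0
t5.Δ1 v=0 q=1 r=1 u=1 clk=0 y=1 p=1 x=0
t6.Δ0 v=0 q=1 r=1 u=1 clk=0 y=1 p=1 x=0
t6.Δ1 v=0 q=1 r=1 u=1 clk=1 y=1 p=1 x=0
t6.Δ2 v=0 q=1 r=1 u=1 clk=1 y=1 p=1 x=1
t6.Δ3 v=0 q=1 r=0 u=1 clk=1 y=1 p=1 x=1
t6.Δ4 v=0 q=0 r=0 u=1 clk=1 y=1 p=1 x=1
t7.Δ0 v=0 q=0 r=0 u=1 clk=1 y=1 p=1 x=1
t7.Δ1 v=0 q=0 r=0 u=1 clk=0 y=1 p=1 x=1
t8.Δ0 v=0 q=0 r=0 u=1 clk=0 y=1 p=1 x=1
t8.Δ1 v=0 q=0 r=0 u=1 clk=1 y=1 p=1 x=1
t8.Δ2 v=0 q=0 r=0 u=1 clk=1 y=1 p=1 x=0
t8.Δ3 v=0 q=0 r=1 u=1 clk=1 y=1 p=1 x=0
t8.Δ4 v=0 q=1 r=1 u=1 clk=1 y=1 p=1 x=0
t9.Δ0 v=0 q=1 r=1 u=1 clk=1 y=1 p=1 x=0
t9.Δ1 v=0 q=1 r=1 u=1 clk=0 y=1 p=1 x=0
t10.Δ0 v=0 q=1 r=1 u=1 clk=0 y=1 p=1 x=0
t10.Δ1 v=0 q=1 r=1 u=1 clk=1 y=1 p=1 x=0
t10.Δ2 v=0 q=1 r=1 u=1 clk=1 y=1 p=1 x=1
t10.Δ3 v=0 q=1 r=0 u=1 clk=1 y=1 p=1 x=1
t10.Δ4 v=0 q=0 r=0 u=1 clk=1 y=1 p=1 x=1
t11.Δ0 v=0 q=0 r=0 u=1 clk=1 y=1 p=1 x=1
t11.Δ1 v=0 q=0 r=0 u=1 clk=0 y=1 p=1 x=1
t12.Δ0 v=0 q=0 r=0 u=1 clk=0 y=1 p=1 x=1
t12.Δ1 v=0 q=0 r=0 u=1 clk=1 y=1 p=1 x=1
t12.Δ2 v=0 q=0 r=0 u=1 clk=1 y=1 p=1 x=0
t12.Δ3 v=0 q=0 r=1 u=1 clk=1 y=1 p=1 x=0
t12.Δ4 v=0 q=1 r=1 u=1 clk=1 y=1 p=1 x=0
t13.Δ0 v=0 q=1 r=1 u=1 clk=1 y=1 p=1 x=0
t13.Δ1 v=0 q=1 r=1 u=1 clk=0 y=1 p=1 x=0
t14.Δ0 v=0 q=1 r=1 u=1 clk=0 y=1 p=1 x=0
t14.Δ1 v=0 q=1 r=1 u=1 clk=1 y=1 p=1 x=0
t14.Δ2 v=0 q=1 r=1 u=1 clk=1 y=1 p=1 x=1
t14.Δ3 v=0 q=1 r=0 u=1 clk=1 y=1 p=1 x=1
t14.Δ4 v=0 q=0 r=0 u=1 clk=1 y=1 p=1 x=1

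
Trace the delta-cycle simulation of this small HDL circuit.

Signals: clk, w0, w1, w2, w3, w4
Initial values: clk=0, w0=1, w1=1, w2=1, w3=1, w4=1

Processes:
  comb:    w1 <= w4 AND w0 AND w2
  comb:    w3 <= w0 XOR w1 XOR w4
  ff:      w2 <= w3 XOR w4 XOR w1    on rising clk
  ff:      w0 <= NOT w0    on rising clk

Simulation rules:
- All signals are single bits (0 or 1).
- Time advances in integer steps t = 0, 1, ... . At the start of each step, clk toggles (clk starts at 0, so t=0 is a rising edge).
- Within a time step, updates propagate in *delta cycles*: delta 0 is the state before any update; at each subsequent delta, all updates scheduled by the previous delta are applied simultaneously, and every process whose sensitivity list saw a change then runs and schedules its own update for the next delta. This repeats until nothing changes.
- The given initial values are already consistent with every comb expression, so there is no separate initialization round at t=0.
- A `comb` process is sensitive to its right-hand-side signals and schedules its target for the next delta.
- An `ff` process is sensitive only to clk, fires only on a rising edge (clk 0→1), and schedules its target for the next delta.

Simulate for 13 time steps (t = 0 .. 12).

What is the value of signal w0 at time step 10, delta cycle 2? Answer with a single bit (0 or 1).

1

t=0 Δ0: w0=1 w2=1 clk=0 w4=1 w3=1 w1=1
  Δ1: clk:0→1
  Δ2: w0:1→0
  Δ3: w3:1→0, w1:1→0
  Δ4: w3:0→1
  (4Δ to stable)
t=1 Δ0: w0=0 w2=1 clk=1 w4=1 w3=1 w1=0
  Δ1: clk:1→0
  (1Δ to stable)
t=2 Δ0: w0=0 w2=1 clk=0 w4=1 w3=1 w1=0
  Δ1: clk:0→1
  Δ2: w0:0→1, w2:1→0
  Δ3: w3:1→0
  (3Δ to stable)
t=3 Δ0: w0=1 w2=0 clk=1 w4=1 w3=0 w1=0
  Δ1: clk:1→0
  (1Δ to stable)
t=4 Δ0: w0=1 w2=0 clk=0 w4=1 w3=0 w1=0
  Δ1: clk:0→1
  Δ2: w0:1→0, w2:0→1
  Δ3: w3:0→1
  (3Δ to stable)
t=5 Δ0: w0=0 w2=1 clk=1 w4=1 w3=1 w1=0
  Δ1: clk:1→0
  (1Δ to stable)
t=6 Δ0: w0=0 w2=1 clk=0 w4=1 w3=1 w1=0
  Δ1: clk:0→1
  Δ2: w0:0→1, w2:1→0
  Δ3: w3:1→0
  (3Δ to stable)
t=7 Δ0: w0=1 w2=0 clk=1 w4=1 w3=0 w1=0
  Δ1: clk:1→0
  (1Δ to stable)
t=8 Δ0: w0=1 w2=0 clk=0 w4=1 w3=0 w1=0
  Δ1: clk:0→1
  Δ2: w0:1→0, w2:0→1
  Δ3: w3:0→1
  (3Δ to stable)
t=9 Δ0: w0=0 w2=1 clk=1 w4=1 w3=1 w1=0
  Δ1: clk:1→0
  (1Δ to stable)
t=10 Δ0: w0=0 w2=1 clk=0 w4=1 w3=1 w1=0
  Δ1: clk:0→1
  Δ2: w0:0→1, w2:1→0
  Δ3: w3:1→0
  (3Δ to stable)
t=11 Δ0: w0=1 w2=0 clk=1 w4=1 w3=0 w1=0
  Δ1: clk:1→0
  (1Δ to stable)
t=12 Δ0: w0=1 w2=0 clk=0 w4=1 w3=0 w1=0
  Δ1: clk:0→1
  Δ2: w0:1→0, w2:0→1
  Δ3: w3:0→1
  (3Δ to stable)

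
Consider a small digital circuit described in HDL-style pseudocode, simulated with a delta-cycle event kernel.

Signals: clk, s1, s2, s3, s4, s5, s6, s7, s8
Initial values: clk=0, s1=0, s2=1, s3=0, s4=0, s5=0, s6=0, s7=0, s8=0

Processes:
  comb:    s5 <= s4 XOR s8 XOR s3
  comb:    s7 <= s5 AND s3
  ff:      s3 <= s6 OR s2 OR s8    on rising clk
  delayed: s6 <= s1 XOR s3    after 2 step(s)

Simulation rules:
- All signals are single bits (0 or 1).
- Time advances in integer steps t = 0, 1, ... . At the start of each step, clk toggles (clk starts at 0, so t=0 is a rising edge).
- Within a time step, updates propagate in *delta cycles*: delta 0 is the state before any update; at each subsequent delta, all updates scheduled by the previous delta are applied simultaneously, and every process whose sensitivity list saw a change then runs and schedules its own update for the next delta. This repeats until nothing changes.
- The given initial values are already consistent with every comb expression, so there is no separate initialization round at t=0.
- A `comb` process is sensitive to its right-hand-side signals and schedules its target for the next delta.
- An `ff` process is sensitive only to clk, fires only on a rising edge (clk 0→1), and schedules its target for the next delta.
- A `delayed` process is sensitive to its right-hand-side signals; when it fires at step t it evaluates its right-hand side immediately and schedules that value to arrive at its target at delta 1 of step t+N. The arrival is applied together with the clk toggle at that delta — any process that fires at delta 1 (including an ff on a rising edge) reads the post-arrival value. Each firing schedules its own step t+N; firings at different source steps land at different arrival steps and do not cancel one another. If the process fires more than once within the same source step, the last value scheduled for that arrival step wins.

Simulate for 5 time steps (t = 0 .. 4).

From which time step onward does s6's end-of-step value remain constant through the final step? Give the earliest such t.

2

t=0 Δ0: s3=0 s6=0 s8=0 clk=0 s4=0 s2=1 s1=0 s5=0 s7=0
  Δ1: clk:0→1
  Δ2: s3:0→1
  Δ3: s5:0→1
  Δ4: s7:0→1
  (4Δ to stable)
t=1 Δ0: s3=1 s6=0 s8=0 clk=1 s4=0 s2=1 s1=0 s5=1 s7=1
  Δ1: clk:1→0
  (1Δ to stable)
t=2 Δ0: s3=1 s6=0 s8=0 clk=0 s4=0 s2=1 s1=0 s5=1 s7=1
  Δ1: s6:0→1, clk:0→1
  (1Δ to stable)
t=3 Δ0: s3=1 s6=1 s8=0 clk=1 s4=0 s2=1 s1=0 s5=1 s7=1
  Δ1: clk:1→0
  (1Δ to stable)
t=4 Δ0: s3=1 s6=1 s8=0 clk=0 s4=0 s2=1 s1=0 s5=1 s7=1
  Δ1: clk:0→1
  (1Δ to stable)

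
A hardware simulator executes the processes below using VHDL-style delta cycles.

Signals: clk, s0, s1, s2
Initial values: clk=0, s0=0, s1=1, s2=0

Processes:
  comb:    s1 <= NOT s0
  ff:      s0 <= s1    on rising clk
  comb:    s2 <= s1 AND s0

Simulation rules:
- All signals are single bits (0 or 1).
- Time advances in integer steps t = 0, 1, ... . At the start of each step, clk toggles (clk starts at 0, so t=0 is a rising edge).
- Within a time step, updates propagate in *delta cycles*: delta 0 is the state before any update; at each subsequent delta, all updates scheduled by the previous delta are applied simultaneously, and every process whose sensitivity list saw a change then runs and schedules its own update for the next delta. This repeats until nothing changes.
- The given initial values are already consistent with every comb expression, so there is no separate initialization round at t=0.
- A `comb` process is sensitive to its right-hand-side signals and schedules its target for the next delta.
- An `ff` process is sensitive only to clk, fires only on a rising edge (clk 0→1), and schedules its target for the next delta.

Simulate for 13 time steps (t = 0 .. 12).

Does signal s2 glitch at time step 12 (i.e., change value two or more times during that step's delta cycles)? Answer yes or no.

t0.Δ0 s1=1 s2=0 clk=0 s0=0
t0.Δ1 s1=1 s2=0 clk=1 s0=0
t0.Δ2 s1=1 s2=0 clk=1 s0=1
t0.Δ3 s1=0 s2=1 clk=1 s0=1
t0.Δ4 s1=0 s2=0 clk=1 s0=1
t1.Δ0 s1=0 s2=0 clk=1 s0=1
t1.Δ1 s1=0 s2=0 clk=0 s0=1
t2.Δ0 s1=0 s2=0 clk=0 s0=1
t2.Δ1 s1=0 s2=0 clk=1 s0=1
t2.Δ2 s1=0 s2=0 clk=1 s0=0
t2.Δ3 s1=1 s2=0 clk=1 s0=0
t3.Δ0 s1=1 s2=0 clk=1 s0=0
t3.Δ1 s1=1 s2=0 clk=0 s0=0
t4.Δ0 s1=1 s2=0 clk=0 s0=0
t4.Δ1 s1=1 s2=0 clk=1 s0=0
t4.Δ2 s1=1 s2=0 clk=1 s0=1
t4.Δ3 s1=0 s2=1 clk=1 s0=1
t4.Δ4 s1=0 s2=0 clk=1 s0=1
t5.Δ0 s1=0 s2=0 clk=1 s0=1
t5.Δ1 s1=0 s2=0 clk=0 s0=1
t6.Δ0 s1=0 s2=0 clk=0 s0=1
t6.Δ1 s1=0 s2=0 clk=1 s0=1
t6.Δ2 s1=0 s2=0 clk=1 s0=0
t6.Δ3 s1=1 s2=0 clk=1 s0=0
t7.Δ0 s1=1 s2=0 clk=1 s0=0
t7.Δ1 s1=1 s2=0 clk=0 s0=0
t8.Δ0 s1=1 s2=0 clk=0 s0=0
t8.Δ1 s1=1 s2=0 clk=1 s0=0
t8.Δ2 s1=1 s2=0 clk=1 s0=1
t8.Δ3 s1=0 s2=1 clk=1 s0=1
t8.Δ4 s1=0 s2=0 clk=1 s0=1
t9.Δ0 s1=0 s2=0 clk=1 s0=1
t9.Δ1 s1=0 s2=0 clk=0 s0=1
t10.Δ0 s1=0 s2=0 clk=0 s0=1
t10.Δ1 s1=0 s2=0 clk=1 s0=1
t10.Δ2 s1=0 s2=0 clk=1 s0=0
t10.Δ3 s1=1 s2=0 clk=1 s0=0
t11.Δ0 s1=1 s2=0 clk=1 s0=0
t11.Δ1 s1=1 s2=0 clk=0 s0=0
t12.Δ0 s1=1 s2=0 clk=0 s0=0
t12.Δ1 s1=1 s2=0 clk=1 s0=0
t12.Δ2 s1=1 s2=0 clk=1 s0=1
t12.Δ3 s1=0 s2=1 clk=1 s0=1
t12.Δ4 s1=0 s2=0 clk=1 s0=1

yes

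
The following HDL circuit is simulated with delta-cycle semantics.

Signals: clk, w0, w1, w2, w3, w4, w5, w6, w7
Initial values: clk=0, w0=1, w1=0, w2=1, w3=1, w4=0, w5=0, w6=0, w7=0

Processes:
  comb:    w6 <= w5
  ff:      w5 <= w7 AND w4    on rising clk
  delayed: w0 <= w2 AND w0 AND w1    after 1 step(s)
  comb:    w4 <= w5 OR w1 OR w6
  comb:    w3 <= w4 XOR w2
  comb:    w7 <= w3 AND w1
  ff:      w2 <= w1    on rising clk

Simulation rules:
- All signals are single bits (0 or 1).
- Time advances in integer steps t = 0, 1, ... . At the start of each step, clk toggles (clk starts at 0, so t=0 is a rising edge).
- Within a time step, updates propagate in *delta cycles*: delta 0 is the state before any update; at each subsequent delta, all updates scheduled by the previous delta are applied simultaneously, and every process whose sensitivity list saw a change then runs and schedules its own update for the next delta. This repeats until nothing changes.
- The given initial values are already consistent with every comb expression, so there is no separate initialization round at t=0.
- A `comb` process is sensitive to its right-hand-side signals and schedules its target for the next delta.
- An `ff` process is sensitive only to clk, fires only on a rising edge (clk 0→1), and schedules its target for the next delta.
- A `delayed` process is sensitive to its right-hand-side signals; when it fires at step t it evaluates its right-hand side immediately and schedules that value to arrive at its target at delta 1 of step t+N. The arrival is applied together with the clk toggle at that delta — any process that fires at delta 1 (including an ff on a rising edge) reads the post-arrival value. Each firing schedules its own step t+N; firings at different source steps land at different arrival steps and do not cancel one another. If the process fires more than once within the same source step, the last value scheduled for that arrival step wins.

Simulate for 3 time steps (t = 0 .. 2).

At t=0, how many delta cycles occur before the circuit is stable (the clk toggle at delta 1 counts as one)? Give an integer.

3

t=0 Δ0: w1=0 w2=1 clk=0 w5=0 w7=0 w6=0 w4=0 w0=1 w3=1
  Δ1: clk:0→1
  Δ2: w2:1→0
  Δ3: w3:1→0
  (3Δ to stable)
t=1 Δ0: w1=0 w2=0 clk=1 w5=0 w7=0 w6=0 w4=0 w0=1 w3=0
  Δ1: clk:1→0, w0:1→0
  (1Δ to stable)
t=2 Δ0: w1=0 w2=0 clk=0 w5=0 w7=0 w6=0 w4=0 w0=0 w3=0
  Δ1: clk:0→1
  (1Δ to stable)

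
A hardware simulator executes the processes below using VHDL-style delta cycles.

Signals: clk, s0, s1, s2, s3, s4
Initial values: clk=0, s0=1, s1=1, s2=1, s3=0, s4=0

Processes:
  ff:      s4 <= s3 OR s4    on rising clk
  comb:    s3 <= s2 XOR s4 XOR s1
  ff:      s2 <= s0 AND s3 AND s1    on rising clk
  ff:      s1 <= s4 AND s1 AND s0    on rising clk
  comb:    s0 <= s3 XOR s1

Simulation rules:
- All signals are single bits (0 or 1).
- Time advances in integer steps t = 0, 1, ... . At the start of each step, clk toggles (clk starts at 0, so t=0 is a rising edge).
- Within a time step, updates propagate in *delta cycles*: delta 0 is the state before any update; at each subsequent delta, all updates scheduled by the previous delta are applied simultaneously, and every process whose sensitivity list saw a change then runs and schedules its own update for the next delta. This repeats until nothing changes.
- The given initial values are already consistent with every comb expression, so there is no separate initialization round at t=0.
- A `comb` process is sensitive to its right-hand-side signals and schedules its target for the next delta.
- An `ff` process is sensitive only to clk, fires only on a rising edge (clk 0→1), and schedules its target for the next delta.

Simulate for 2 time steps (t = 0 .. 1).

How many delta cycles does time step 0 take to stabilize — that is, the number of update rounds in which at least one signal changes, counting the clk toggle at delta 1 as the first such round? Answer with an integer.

[bits: s1,s4,clk,s0,s2,s3]
t=0: Δ0=100110 Δ1=101110 Δ2=001100 Δ3=001000 | 3Δ
t=1: Δ0=001000 Δ1=000000 | 1Δ

3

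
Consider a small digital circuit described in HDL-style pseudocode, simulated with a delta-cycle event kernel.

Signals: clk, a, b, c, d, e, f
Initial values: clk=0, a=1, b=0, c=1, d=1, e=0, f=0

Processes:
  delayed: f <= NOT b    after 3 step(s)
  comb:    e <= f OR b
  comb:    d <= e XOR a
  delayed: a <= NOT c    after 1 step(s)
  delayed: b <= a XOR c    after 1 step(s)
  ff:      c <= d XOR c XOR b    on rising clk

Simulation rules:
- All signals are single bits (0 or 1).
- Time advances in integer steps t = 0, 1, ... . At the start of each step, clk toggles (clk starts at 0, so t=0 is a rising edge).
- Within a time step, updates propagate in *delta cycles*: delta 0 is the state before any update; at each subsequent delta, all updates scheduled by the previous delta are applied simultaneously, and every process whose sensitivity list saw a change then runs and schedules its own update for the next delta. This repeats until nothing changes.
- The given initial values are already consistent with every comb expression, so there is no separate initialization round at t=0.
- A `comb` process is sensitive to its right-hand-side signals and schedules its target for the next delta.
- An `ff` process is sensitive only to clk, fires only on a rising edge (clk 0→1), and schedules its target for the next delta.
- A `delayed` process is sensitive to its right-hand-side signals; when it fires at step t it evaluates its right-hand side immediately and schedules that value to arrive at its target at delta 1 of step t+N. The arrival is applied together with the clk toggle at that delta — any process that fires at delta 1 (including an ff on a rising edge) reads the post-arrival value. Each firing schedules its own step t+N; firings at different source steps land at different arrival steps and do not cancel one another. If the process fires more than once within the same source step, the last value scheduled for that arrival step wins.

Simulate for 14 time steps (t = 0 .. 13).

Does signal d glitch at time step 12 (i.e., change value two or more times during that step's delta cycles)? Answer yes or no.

t=0 Δ0: d=1 clk=0 e=0 c=1 f=0 a=1 b=0
  Δ1: clk:0→1
  Δ2: c:1→0
  (2Δ to stable)
t=1 Δ0: d=1 clk=1 e=0 c=0 f=0 a=1 b=0
  Δ1: clk:1→0, b:0→1
  Δ2: e:0→1
  Δ3: d:1→0
  (3Δ to stable)
t=2 Δ0: d=0 clk=0 e=1 c=0 f=0 a=1 b=1
  Δ1: clk:0→1
  Δ2: c:0→1
  (2Δ to stable)
t=3 Δ0: d=0 clk=1 e=1 c=1 f=0 a=1 b=1
  Δ1: clk:1→0, a:1→0, b:1→0
  Δ2: d:0→1, e:1→0
  Δ3: d:1→0
  (3Δ to stable)
t=4 Δ0: d=0 clk=0 e=0 c=1 f=0 a=0 b=0
  Δ1: clk:0→1, b:0→1
  Δ2: e:0→1, c:1→0
  Δ3: d:0→1
  (3Δ to stable)
t=5 Δ0: d=1 clk=1 e=1 c=0 f=0 a=0 b=1
  Δ1: clk:1→0, a:0→1, b:1→0
  Δ2: d:1→0, e:1→0
  Δ3: d:0→1
  (3Δ to stable)
t=6 Δ0: d=1 clk=0 e=0 c=0 f=0 a=1 b=0
  Δ1: clk:0→1, f:0→1, b:0→1
  Δ2: e:0→1
  Δ3: d:1→0
  (3Δ to stable)
t=7 Δ0: d=0 clk=1 e=1 c=0 f=1 a=1 b=1
  Δ1: clk:1→0, f:1→0
  (1Δ to stable)
t=8 Δ0: d=0 clk=0 e=1 c=0 f=0 a=1 b=1
  Δ1: clk:0→1, f:0→1
  Δ2: c:0→1
  (2Δ to stable)
t=9 Δ0: d=0 clk=1 e=1 c=1 f=1 a=1 b=1
  Δ1: clk:1→0, f:1→0, a:1→0, b:1→0
  Δ2: d:0→1, e:1→0
  Δ3: d:1→0
  (3Δ to stable)
t=10 Δ0: d=0 clk=0 e=0 c=1 f=0 a=0 b=0
  Δ1: clk:0→1, b:0→1
  Δ2: e:0→1, c:1→0
  Δ3: d:0→1
  (3Δ to stable)
t=11 Δ0: d=1 clk=1 e=1 c=0 f=0 a=0 b=1
  Δ1: clk:1→0, a:0→1, b:1→0
  Δ2: d:1→0, e:1→0
  Δ3: d:0→1
  (3Δ to stable)
t=12 Δ0: d=1 clk=0 e=0 c=0 f=0 a=1 b=0
  Δ1: clk:0→1, f:0→1, b:0→1
  Δ2: e:0→1
  Δ3: d:1→0
  (3Δ to stable)
t=13 Δ0: d=0 clk=1 e=1 c=0 f=1 a=1 b=1
  Δ1: clk:1→0, f:1→0
  (1Δ to stable)

no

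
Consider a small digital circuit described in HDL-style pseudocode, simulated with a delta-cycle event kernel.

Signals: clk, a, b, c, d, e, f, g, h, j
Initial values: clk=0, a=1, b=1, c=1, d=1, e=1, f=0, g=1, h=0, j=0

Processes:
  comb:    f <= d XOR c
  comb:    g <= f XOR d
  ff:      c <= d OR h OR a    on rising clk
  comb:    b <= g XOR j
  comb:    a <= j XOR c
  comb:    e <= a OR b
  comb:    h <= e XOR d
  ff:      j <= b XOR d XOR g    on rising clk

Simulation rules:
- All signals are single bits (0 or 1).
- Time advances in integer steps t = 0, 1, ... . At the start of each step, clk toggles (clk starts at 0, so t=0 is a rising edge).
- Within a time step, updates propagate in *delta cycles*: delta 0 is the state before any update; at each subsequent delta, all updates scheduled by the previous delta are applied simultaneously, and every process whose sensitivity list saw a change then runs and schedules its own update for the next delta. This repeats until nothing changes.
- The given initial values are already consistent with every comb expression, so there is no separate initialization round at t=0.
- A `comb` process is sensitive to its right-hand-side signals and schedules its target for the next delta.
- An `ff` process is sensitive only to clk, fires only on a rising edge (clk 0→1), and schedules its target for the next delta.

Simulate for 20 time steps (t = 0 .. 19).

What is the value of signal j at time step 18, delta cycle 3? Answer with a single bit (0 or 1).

t0.Δ0 h=0 a=1 g=1 c=1 b=1 e=1 d=1 clk=0 f=0 j=0
t0.Δ1 h=0 a=1 g=1 c=1 b=1 e=1 d=1 clk=1 f=0 j=0
t0.Δ2 h=0 a=1 g=1 c=1 b=1 e=1 d=1 clk=1 f=0 j=1
t0.Δ3 h=0 a=0 g=1 c=1 b=0 e=1 d=1 clk=1 f=0 j=1
t0.Δ4 h=0 a=0 g=1 c=1 b=0 e=0 d=1 clk=1 f=0 j=1
t0.Δ5 h=1 a=0 g=1 c=1 b=0 e=0 d=1 clk=1 f=0 j=1
t1.Δ0 h=1 a=0 g=1 c=1 b=0 e=0 d=1 clk=1 f=0 j=1
t1.Δ1 h=1 a=0 g=1 c=1 b=0 e=0 d=1 clk=0 f=0 j=1
t2.Δ0 h=1 a=0 g=1 c=1 b=0 e=0 d=1 clk=0 f=0 j=1
t2.Δ1 h=1 a=0 g=1 c=1 b=0 e=0 d=1 clk=1 f=0 j=1
t2.Δ2 h=1 a=0 g=1 c=1 b=0 e=0 d=1 clk=1 f=0 j=0
t2.Δ3 h=1 a=1 g=1 c=1 b=1 e=0 d=1 clk=1 f=0 j=0
t2.Δ4 h=1 a=1 g=1 c=1 b=1 e=1 d=1 clk=1 f=0 j=0
t2.Δ5 h=0 a=1 g=1 c=1 b=1 e=1 d=1 clk=1 f=0 j=0
t3.Δ0 h=0 a=1 g=1 c=1 b=1 e=1 d=1 clk=1 f=0 j=0
t3.Δ1 h=0 a=1 g=1 c=1 b=1 e=1 d=1 clk=0 f=0 j=0
t4.Δ0 h=0 a=1 g=1 c=1 b=1 e=1 d=1 clk=0 f=0 j=0
t4.Δ1 h=0 a=1 g=1 c=1 b=1 e=1 d=1 clk=1 f=0 j=0
t4.Δ2 h=0 a=1 g=1 c=1 b=1 e=1 d=1 clk=1 f=0 j=1
t4.Δ3 h=0 a=0 g=1 c=1 b=0 e=1 d=1 clk=1 f=0 j=1
t4.Δ4 h=0 a=0 g=1 c=1 b=0 e=0 d=1 clk=1 f=0 j=1
t4.Δ5 h=1 a=0 g=1 c=1 b=0 e=0 d=1 clk=1 f=0 j=1
t5.Δ0 h=1 a=0 g=1 c=1 b=0 e=0 d=1 clk=1 f=0 j=1
t5.Δ1 h=1 a=0 g=1 c=1 b=0 e=0 d=1 clk=0 f=0 j=1
t6.Δ0 h=1 a=0 g=1 c=1 b=0 e=0 d=1 clk=0 f=0 j=1
t6.Δ1 h=1 a=0 g=1 c=1 b=0 e=0 d=1 clk=1 f=0 j=1
t6.Δ2 h=1 a=0 g=1 c=1 b=0 e=0 d=1 clk=1 f=0 j=0
t6.Δ3 h=1 a=1 g=1 c=1 b=1 e=0 d=1 clk=1 f=0 j=0
t6.Δ4 h=1 a=1 g=1 c=1 b=1 e=1 d=1 clk=1 f=0 j=0
t6.Δ5 h=0 a=1 g=1 c=1 b=1 e=1 d=1 clk=1 f=0 j=0
t7.Δ0 h=0 a=1 g=1 c=1 b=1 e=1 d=1 clk=1 f=0 j=0
t7.Δ1 h=0 a=1 g=1 c=1 b=1 e=1 d=1 clk=0 f=0 j=0
t8.Δ0 h=0 a=1 g=1 c=1 b=1 e=1 d=1 clk=0 f=0 j=0
t8.Δ1 h=0 a=1 g=1 c=1 b=1 e=1 d=1 clk=1 f=0 j=0
t8.Δ2 h=0 a=1 g=1 c=1 b=1 e=1 d=1 clk=1 f=0 j=1
t8.Δ3 h=0 a=0 g=1 c=1 b=0 e=1 d=1 clk=1 f=0 j=1
t8.Δ4 h=0 a=0 g=1 c=1 b=0 e=0 d=1 clk=1 f=0 j=1
t8.Δ5 h=1 a=0 g=1 c=1 b=0 e=0 d=1 clk=1 f=0 j=1
t9.Δ0 h=1 a=0 g=1 c=1 b=0 e=0 d=1 clk=1 f=0 j=1
t9.Δ1 h=1 a=0 g=1 c=1 b=0 e=0 d=1 clk=0 f=0 j=1
t10.Δ0 h=1 a=0 g=1 c=1 b=0 e=0 d=1 clk=0 f=0 j=1
t10.Δ1 h=1 a=0 g=1 c=1 b=0 e=0 d=1 clk=1 f=0 j=1
t10.Δ2 h=1 a=0 g=1 c=1 b=0 e=0 d=1 clk=1 f=0 j=0
t10.Δ3 h=1 a=1 g=1 c=1 b=1 e=0 d=1 clk=1 f=0 j=0
t10.Δ4 h=1 a=1 g=1 c=1 b=1 e=1 d=1 clk=1 f=0 j=0
t10.Δ5 h=0 a=1 g=1 c=1 b=1 e=1 d=1 clk=1 f=0 j=0
t11.Δ0 h=0 a=1 g=1 c=1 b=1 e=1 d=1 clk=1 f=0 j=0
t11.Δ1 h=0 a=1 g=1 c=1 b=1 e=1 d=1 clk=0 f=0 j=0
t12.Δ0 h=0 a=1 g=1 c=1 b=1 e=1 d=1 clk=0 f=0 j=0
t12.Δ1 h=0 a=1 g=1 c=1 b=1 e=1 d=1 clk=1 f=0 j=0
t12.Δ2 h=0 a=1 g=1 c=1 b=1 e=1 d=1 clk=1 f=0 j=1
t12.Δ3 h=0 a=0 g=1 c=1 b=0 e=1 d=1 clk=1 f=0 j=1
t12.Δ4 h=0 a=0 g=1 c=1 b=0 e=0 d=1 clk=1 f=0 j=1
t12.Δ5 h=1 a=0 g=1 c=1 b=0 e=0 d=1 clk=1 f=0 j=1
t13.Δ0 h=1 a=0 g=1 c=1 b=0 e=0 d=1 clk=1 f=0 j=1
t13.Δ1 h=1 a=0 g=1 c=1 b=0 e=0 d=1 clk=0 f=0 j=1
t14.Δ0 h=1 a=0 g=1 c=1 b=0 e=0 d=1 clk=0 f=0 j=1
t14.Δ1 h=1 a=0 g=1 c=1 b=0 e=0 d=1 clk=1 f=0 j=1
t14.Δ2 h=1 a=0 g=1 c=1 b=0 e=0 d=1 clk=1 f=0 j=0
t14.Δ3 h=1 a=1 g=1 c=1 b=1 e=0 d=1 clk=1 f=0 j=0
t14.Δ4 h=1 a=1 g=1 c=1 b=1 e=1 d=1 clk=1 f=0 j=0
t14.Δ5 h=0 a=1 g=1 c=1 b=1 e=1 d=1 clk=1 f=0 j=0
t15.Δ0 h=0 a=1 g=1 c=1 b=1 e=1 d=1 clk=1 f=0 j=0
t15.Δ1 h=0 a=1 g=1 c=1 b=1 e=1 d=1 clk=0 f=0 j=0
t16.Δ0 h=0 a=1 g=1 c=1 b=1 e=1 d=1 clk=0 f=0 j=0
t16.Δ1 h=0 a=1 g=1 c=1 b=1 e=1 d=1 clk=1 f=0 j=0
t16.Δ2 h=0 a=1 g=1 c=1 b=1 e=1 d=1 clk=1 f=0 j=1
t16.Δ3 h=0 a=0 g=1 c=1 b=0 e=1 d=1 clk=1 f=0 j=1
t16.Δ4 h=0 a=0 g=1 c=1 b=0 e=0 d=1 clk=1 f=0 j=1
t16.Δ5 h=1 a=0 g=1 c=1 b=0 e=0 d=1 clk=1 f=0 j=1
t17.Δ0 h=1 a=0 g=1 c=1 b=0 e=0 d=1 clk=1 f=0 j=1
t17.Δ1 h=1 a=0 g=1 c=1 b=0 e=0 d=1 clk=0 f=0 j=1
t18.Δ0 h=1 a=0 g=1 c=1 b=0 e=0 d=1 clk=0 f=0 j=1
t18.Δ1 h=1 a=0 g=1 c=1 b=0 e=0 d=1 clk=1 f=0 j=1
t18.Δ2 h=1 a=0 g=1 c=1 b=0 e=0 d=1 clk=1 f=0 j=0
t18.Δ3 h=1 a=1 g=1 c=1 b=1 e=0 d=1 clk=1 f=0 j=0
t18.Δ4 h=1 a=1 g=1 c=1 b=1 e=1 d=1 clk=1 f=0 j=0
t18.Δ5 h=0 a=1 g=1 c=1 b=1 e=1 d=1 clk=1 f=0 j=0
t19.Δ0 h=0 a=1 g=1 c=1 b=1 e=1 d=1 clk=1 f=0 j=0
t19.Δ1 h=0 a=1 g=1 c=1 b=1 e=1 d=1 clk=0 f=0 j=0

0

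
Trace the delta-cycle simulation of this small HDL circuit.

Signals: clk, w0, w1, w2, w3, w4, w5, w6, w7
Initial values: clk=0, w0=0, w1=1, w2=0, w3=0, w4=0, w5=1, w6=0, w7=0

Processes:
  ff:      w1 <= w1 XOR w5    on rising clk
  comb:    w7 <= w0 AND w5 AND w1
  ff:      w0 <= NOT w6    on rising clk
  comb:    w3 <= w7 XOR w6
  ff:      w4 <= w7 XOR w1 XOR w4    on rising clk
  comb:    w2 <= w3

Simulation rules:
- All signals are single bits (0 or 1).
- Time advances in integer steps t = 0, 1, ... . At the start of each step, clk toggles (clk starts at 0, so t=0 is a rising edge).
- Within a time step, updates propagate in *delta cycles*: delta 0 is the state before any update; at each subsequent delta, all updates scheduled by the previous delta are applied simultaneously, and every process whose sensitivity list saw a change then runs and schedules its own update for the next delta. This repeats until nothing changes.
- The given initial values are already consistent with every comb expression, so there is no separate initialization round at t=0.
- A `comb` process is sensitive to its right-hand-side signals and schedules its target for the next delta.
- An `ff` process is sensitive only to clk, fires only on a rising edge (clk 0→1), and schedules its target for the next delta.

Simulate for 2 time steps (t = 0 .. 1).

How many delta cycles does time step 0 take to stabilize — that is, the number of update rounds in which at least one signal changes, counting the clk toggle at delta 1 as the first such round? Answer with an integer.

2

t0.Δ0 clk=0 w5=1 w4=0 w1=1 w7=0 w2=0 w0=0 w3=0 w6=0
t0.Δ1 clk=1 w5=1 w4=0 w1=1 w7=0 w2=0 w0=0 w3=0 w6=0
t0.Δ2 clk=1 w5=1 w4=1 w1=0 w7=0 w2=0 w0=1 w3=0 w6=0
t1.Δ0 clk=1 w5=1 w4=1 w1=0 w7=0 w2=0 w0=1 w3=0 w6=0
t1.Δ1 clk=0 w5=1 w4=1 w1=0 w7=0 w2=0 w0=1 w3=0 w6=0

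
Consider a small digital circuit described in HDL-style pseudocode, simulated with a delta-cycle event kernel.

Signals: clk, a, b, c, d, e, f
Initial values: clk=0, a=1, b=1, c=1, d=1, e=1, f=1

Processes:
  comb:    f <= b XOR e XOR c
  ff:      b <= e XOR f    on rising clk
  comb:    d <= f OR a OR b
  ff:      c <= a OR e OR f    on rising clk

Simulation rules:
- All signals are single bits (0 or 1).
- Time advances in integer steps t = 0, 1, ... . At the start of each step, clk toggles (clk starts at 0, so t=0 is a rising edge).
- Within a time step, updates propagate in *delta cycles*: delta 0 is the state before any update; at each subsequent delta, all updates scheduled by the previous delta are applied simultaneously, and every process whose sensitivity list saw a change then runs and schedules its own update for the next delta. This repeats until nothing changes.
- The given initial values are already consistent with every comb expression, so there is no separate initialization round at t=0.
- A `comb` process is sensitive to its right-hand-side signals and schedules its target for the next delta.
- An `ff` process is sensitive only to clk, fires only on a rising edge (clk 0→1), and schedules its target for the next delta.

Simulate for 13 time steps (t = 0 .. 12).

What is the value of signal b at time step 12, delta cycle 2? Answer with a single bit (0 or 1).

0

[bits: clk,a,f,b,e,d,c]
t=0: Δ0=0111111 Δ1=1111111 Δ2=1110111 Δ3=1100111 | 3Δ
t=1: Δ0=1100111 Δ1=0100111 | 1Δ
t=2: Δ0=0100111 Δ1=1100111 Δ2=1101111 Δ3=1111111 | 3Δ
t=3: Δ0=1111111 Δ1=0111111 | 1Δ
t=4: Δ0=0111111 Δ1=1111111 Δ2=1110111 Δ3=1100111 | 3Δ
t=5: Δ0=1100111 Δ1=0100111 | 1Δ
t=6: Δ0=0100111 Δ1=1100111 Δ2=1101111 Δ3=1111111 | 3Δ
t=7: Δ0=1111111 Δ1=0111111 | 1Δ
t=8: Δ0=0111111 Δ1=1111111 Δ2=1110111 Δ3=1100111 | 3Δ
t=9: Δ0=1100111 Δ1=0100111 | 1Δ
t=10: Δ0=0100111 Δ1=1100111 Δ2=1101111 Δ3=1111111 | 3Δ
t=11: Δ0=1111111 Δ1=0111111 | 1Δ
t=12: Δ0=0111111 Δ1=1111111 Δ2=1110111 Δ3=1100111 | 3Δ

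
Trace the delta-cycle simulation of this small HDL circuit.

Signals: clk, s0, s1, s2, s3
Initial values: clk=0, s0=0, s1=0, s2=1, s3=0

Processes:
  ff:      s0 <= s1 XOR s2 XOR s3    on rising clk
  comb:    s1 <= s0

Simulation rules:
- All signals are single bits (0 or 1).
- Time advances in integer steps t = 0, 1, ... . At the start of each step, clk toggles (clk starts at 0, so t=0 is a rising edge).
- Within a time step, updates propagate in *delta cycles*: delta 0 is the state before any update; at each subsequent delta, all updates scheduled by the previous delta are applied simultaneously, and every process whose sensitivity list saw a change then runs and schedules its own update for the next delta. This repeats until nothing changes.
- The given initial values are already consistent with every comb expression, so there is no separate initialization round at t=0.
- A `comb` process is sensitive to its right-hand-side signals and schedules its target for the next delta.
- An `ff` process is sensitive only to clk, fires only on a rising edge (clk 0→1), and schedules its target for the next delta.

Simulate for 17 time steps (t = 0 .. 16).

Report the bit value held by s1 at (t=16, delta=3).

1

t0.Δ0 s0=0 s1=0 s2=1 s3=0 clk=0
t0.Δ1 s0=0 s1=0 s2=1 s3=0 clk=1
t0.Δ2 s0=1 s1=0 s2=1 s3=0 clk=1
t0.Δ3 s0=1 s1=1 s2=1 s3=0 clk=1
t1.Δ0 s0=1 s1=1 s2=1 s3=0 clk=1
t1.Δ1 s0=1 s1=1 s2=1 s3=0 clk=0
t2.Δ0 s0=1 s1=1 s2=1 s3=0 clk=0
t2.Δ1 s0=1 s1=1 s2=1 s3=0 clk=1
t2.Δ2 s0=0 s1=1 s2=1 s3=0 clk=1
t2.Δ3 s0=0 s1=0 s2=1 s3=0 clk=1
t3.Δ0 s0=0 s1=0 s2=1 s3=0 clk=1
t3.Δ1 s0=0 s1=0 s2=1 s3=0 clk=0
t4.Δ0 s0=0 s1=0 s2=1 s3=0 clk=0
t4.Δ1 s0=0 s1=0 s2=1 s3=0 clk=1
t4.Δ2 s0=1 s1=0 s2=1 s3=0 clk=1
t4.Δ3 s0=1 s1=1 s2=1 s3=0 clk=1
t5.Δ0 s0=1 s1=1 s2=1 s3=0 clk=1
t5.Δ1 s0=1 s1=1 s2=1 s3=0 clk=0
t6.Δ0 s0=1 s1=1 s2=1 s3=0 clk=0
t6.Δ1 s0=1 s1=1 s2=1 s3=0 clk=1
t6.Δ2 s0=0 s1=1 s2=1 s3=0 clk=1
t6.Δ3 s0=0 s1=0 s2=1 s3=0 clk=1
t7.Δ0 s0=0 s1=0 s2=1 s3=0 clk=1
t7.Δ1 s0=0 s1=0 s2=1 s3=0 clk=0
t8.Δ0 s0=0 s1=0 s2=1 s3=0 clk=0
t8.Δ1 s0=0 s1=0 s2=1 s3=0 clk=1
t8.Δ2 s0=1 s1=0 s2=1 s3=0 clk=1
t8.Δ3 s0=1 s1=1 s2=1 s3=0 clk=1
t9.Δ0 s0=1 s1=1 s2=1 s3=0 clk=1
t9.Δ1 s0=1 s1=1 s2=1 s3=0 clk=0
t10.Δ0 s0=1 s1=1 s2=1 s3=0 clk=0
t10.Δ1 s0=1 s1=1 s2=1 s3=0 clk=1
t10.Δ2 s0=0 s1=1 s2=1 s3=0 clk=1
t10.Δ3 s0=0 s1=0 s2=1 s3=0 clk=1
t11.Δ0 s0=0 s1=0 s2=1 s3=0 clk=1
t11.Δ1 s0=0 s1=0 s2=1 s3=0 clk=0
t12.Δ0 s0=0 s1=0 s2=1 s3=0 clk=0
t12.Δ1 s0=0 s1=0 s2=1 s3=0 clk=1
t12.Δ2 s0=1 s1=0 s2=1 s3=0 clk=1
t12.Δ3 s0=1 s1=1 s2=1 s3=0 clk=1
t13.Δ0 s0=1 s1=1 s2=1 s3=0 clk=1
t13.Δ1 s0=1 s1=1 s2=1 s3=0 clk=0
t14.Δ0 s0=1 s1=1 s2=1 s3=0 clk=0
t14.Δ1 s0=1 s1=1 s2=1 s3=0 clk=1
t14.Δ2 s0=0 s1=1 s2=1 s3=0 clk=1
t14.Δ3 s0=0 s1=0 s2=1 s3=0 clk=1
t15.Δ0 s0=0 s1=0 s2=1 s3=0 clk=1
t15.Δ1 s0=0 s1=0 s2=1 s3=0 clk=0
t16.Δ0 s0=0 s1=0 s2=1 s3=0 clk=0
t16.Δ1 s0=0 s1=0 s2=1 s3=0 clk=1
t16.Δ2 s0=1 s1=0 s2=1 s3=0 clk=1
t16.Δ3 s0=1 s1=1 s2=1 s3=0 clk=1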